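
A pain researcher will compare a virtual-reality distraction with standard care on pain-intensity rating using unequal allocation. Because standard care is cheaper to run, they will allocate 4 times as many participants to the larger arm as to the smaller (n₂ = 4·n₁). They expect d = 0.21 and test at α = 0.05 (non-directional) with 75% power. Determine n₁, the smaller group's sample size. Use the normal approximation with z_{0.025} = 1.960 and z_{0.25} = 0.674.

n₁ = 197

With allocation ratio k = n₂/n₁ = 4, Var(x̄₁−x̄₂) = σ²(1/n₁ + 1/(k·n₁)) = σ²·(k+1)/(k·n₁).
So n₁ = (1 + 1/k)·((z_{α/2} + z_β)/d)² = 1.250 × (2.634/0.21)².
n₁ = 1.250 × 157.32 = 196.7.
Round up: n₁ = 197, giving n₂ = 4 × 197 = 788.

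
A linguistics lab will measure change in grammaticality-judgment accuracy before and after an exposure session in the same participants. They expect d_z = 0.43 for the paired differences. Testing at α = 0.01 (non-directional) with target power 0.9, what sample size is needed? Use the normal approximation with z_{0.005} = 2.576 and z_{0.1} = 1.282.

For a paired (one-sample on differences) test: n = ((z_{α/2} + z_β) / d)².
z_{α/2} + z_β = 2.576 + 1.282 = 3.858.
n = (3.858 / 0.43)² = 8.972² = 80.50.
Round up.

n = 81 pairs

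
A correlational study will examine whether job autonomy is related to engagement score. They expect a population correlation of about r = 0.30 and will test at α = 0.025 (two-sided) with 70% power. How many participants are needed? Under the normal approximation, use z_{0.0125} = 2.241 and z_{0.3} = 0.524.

n = 83

Fisher's z: C = ½·ln((1+r)/(1−r)) = ½·ln(1.8571) = 0.3095.
n = ((z_{α/2} + z_β)/C)² + 3.
(2.241 + 0.524) / 0.3095 = 2.765 / 0.3095 = 8.934.
n = 8.934² + 3 = 79.81 + 3 = 82.8.
Round up.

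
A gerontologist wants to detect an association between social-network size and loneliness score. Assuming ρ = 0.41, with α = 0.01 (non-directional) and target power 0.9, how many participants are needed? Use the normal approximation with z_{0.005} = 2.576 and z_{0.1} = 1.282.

Fisher's z: C = ½·ln((1+r)/(1−r)) = ½·ln(2.3898) = 0.4356.
n = ((z_{α/2} + z_β)/C)² + 3.
(2.576 + 1.282) / 0.4356 = 3.858 / 0.4356 = 8.857.
n = 8.857² + 3 = 78.44 + 3 = 81.4.
Round up.

n = 82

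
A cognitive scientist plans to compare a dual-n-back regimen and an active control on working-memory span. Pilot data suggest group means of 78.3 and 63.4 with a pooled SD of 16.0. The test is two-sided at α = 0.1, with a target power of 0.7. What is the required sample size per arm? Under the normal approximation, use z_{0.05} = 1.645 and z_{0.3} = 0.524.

Cohen's d = |M₁ − M₂| / SD_pooled = |78.3 − 63.4| / 16.0 = 14.9 / 16.0 = 0.931.
For two independent groups with equal n: n = 2·((z_{α/2} + z_β) / d)².
z_{α/2} + z_β = 1.645 + 0.524 = 2.169.
n = 2 × (2.169 / 0.931)² = 2 × 2.330² = 2 × 5.43 = 10.9.
Round up to the next whole participant.

n = 11 per group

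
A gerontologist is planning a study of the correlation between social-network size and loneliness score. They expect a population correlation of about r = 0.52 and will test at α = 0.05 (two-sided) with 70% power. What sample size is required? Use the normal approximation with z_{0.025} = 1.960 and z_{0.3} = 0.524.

Fisher's z: C = ½·ln((1+r)/(1−r)) = ½·ln(3.1667) = 0.5763.
n = ((z_{α/2} + z_β)/C)² + 3.
(1.960 + 0.524) / 0.5763 = 2.484 / 0.5763 = 4.310.
n = 4.310² + 3 = 18.58 + 3 = 21.6.
Round up.

n = 22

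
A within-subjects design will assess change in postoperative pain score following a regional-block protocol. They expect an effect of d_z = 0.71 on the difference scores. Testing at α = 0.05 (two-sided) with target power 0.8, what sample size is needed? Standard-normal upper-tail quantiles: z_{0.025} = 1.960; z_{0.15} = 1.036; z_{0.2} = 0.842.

For a paired (one-sample on differences) test: n = ((z_{α/2} + z_β) / d)².
z_{α/2} + z_β = 1.960 + 0.842 = 2.802.
n = (2.802 / 0.71)² = 3.946² = 15.57.
Round up.

n = 16 pairs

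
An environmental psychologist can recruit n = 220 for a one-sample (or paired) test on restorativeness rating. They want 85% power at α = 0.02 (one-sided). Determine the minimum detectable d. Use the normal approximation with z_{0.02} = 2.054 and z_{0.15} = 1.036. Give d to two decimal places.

d_min ≈ 0.21

For a single sample (or paired design) of n = 220: d_min = (z_{α} + z_β)/√n.
z-sum = 2.054 + 1.036 = 3.090.
d_min = 3.090 / √220 = 3.090 / 14.832 = 0.208.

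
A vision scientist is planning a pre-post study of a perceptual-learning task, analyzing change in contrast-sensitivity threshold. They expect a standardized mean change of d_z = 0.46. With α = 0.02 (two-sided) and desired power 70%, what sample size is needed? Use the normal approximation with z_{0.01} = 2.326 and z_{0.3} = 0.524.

n = 39 pairs

For a paired (one-sample on differences) test: n = ((z_{α/2} + z_β) / d)².
z_{α/2} + z_β = 2.326 + 0.524 = 2.850.
n = (2.850 / 0.46)² = 6.196² = 38.39.
Round up.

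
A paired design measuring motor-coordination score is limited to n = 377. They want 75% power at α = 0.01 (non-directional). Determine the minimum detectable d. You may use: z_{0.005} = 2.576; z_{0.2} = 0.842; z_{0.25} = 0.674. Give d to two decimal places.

For a single sample (or paired design) of n = 377: d_min = (z_{α/2} + z_β)/√n.
z-sum = 2.576 + 0.674 = 3.250.
d_min = 3.250 / √377 = 3.250 / 19.416 = 0.167.

d_min ≈ 0.17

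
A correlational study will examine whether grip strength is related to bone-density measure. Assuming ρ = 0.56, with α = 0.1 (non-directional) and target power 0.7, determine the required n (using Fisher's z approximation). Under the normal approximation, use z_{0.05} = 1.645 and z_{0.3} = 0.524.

n = 15

Fisher's z: C = ½·ln((1+r)/(1−r)) = ½·ln(3.5455) = 0.6328.
n = ((z_{α/2} + z_β)/C)² + 3.
(1.645 + 0.524) / 0.6328 = 2.169 / 0.6328 = 3.428.
n = 3.428² + 3 = 11.75 + 3 = 14.7.
Round up.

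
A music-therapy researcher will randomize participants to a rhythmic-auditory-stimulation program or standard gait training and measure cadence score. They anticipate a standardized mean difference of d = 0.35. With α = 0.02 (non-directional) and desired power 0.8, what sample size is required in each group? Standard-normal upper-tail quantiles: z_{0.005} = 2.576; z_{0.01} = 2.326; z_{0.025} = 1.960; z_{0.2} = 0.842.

n = 164 per group

For two independent groups with equal n: n = 2·((z_{α/2} + z_β) / d)².
z_{α/2} + z_β = 2.326 + 0.842 = 3.168.
n = 2 × (3.168 / 0.35)² = 2 × 9.051² = 2 × 81.93 = 163.9.
Round up to the next whole participant.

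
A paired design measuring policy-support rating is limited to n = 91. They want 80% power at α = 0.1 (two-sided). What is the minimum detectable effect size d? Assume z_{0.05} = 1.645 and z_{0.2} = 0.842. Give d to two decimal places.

For a single sample (or paired design) of n = 91: d_min = (z_{α/2} + z_β)/√n.
z-sum = 1.645 + 0.842 = 2.487.
d_min = 2.487 / √91 = 2.487 / 9.539 = 0.261.

d_min ≈ 0.26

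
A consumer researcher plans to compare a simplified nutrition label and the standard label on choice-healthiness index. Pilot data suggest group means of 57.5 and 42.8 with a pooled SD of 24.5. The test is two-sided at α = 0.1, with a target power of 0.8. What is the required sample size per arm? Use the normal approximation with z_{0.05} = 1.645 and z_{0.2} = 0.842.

Cohen's d = |M₁ − M₂| / SD_pooled = |57.5 − 42.8| / 24.5 = 14.7 / 24.5 = 0.600.
For two independent groups with equal n: n = 2·((z_{α/2} + z_β) / d)².
z_{α/2} + z_β = 1.645 + 0.842 = 2.487.
n = 2 × (2.487 / 0.600)² = 2 × 4.145² = 2 × 17.18 = 34.4.
Round up to the next whole participant.

n = 35 per group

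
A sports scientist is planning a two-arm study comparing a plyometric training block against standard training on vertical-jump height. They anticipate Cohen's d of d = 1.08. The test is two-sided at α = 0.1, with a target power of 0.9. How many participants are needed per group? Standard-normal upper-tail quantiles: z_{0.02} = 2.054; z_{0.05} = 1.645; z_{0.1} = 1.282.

n = 15 per group

For two independent groups with equal n: n = 2·((z_{α/2} + z_β) / d)².
z_{α/2} + z_β = 1.645 + 1.282 = 2.927.
n = 2 × (2.927 / 1.08)² = 2 × 2.710² = 2 × 7.35 = 14.7.
Round up to the next whole participant.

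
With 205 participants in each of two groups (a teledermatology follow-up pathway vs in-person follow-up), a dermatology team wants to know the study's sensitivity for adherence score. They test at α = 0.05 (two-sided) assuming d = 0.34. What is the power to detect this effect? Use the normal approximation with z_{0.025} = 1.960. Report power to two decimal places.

power ≈ 0.93

For two equal groups, power = Φ(d·√(n/2) − z_{α/2}).
d·√(n/2) = 0.34 × √(205/2) = 0.34 × 10.124 = 3.442.
z_β = 3.442 − 1.960 = 1.482.
Power = Φ(1.482) = 0.931.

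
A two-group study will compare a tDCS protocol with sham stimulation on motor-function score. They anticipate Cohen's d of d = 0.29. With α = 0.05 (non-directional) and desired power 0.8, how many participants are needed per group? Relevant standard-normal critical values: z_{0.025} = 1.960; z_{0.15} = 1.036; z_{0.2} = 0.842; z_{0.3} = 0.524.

n = 187 per group

For two independent groups with equal n: n = 2·((z_{α/2} + z_β) / d)².
z_{α/2} + z_β = 1.960 + 0.842 = 2.802.
n = 2 × (2.802 / 0.29)² = 2 × 9.662² = 2 × 93.36 = 186.7.
Round up to the next whole participant.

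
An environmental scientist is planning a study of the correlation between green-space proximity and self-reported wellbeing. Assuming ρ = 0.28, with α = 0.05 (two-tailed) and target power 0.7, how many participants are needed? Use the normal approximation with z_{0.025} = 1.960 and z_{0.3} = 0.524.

n = 78

Fisher's z: C = ½·ln((1+r)/(1−r)) = ½·ln(1.7778) = 0.2877.
n = ((z_{α/2} + z_β)/C)² + 3.
(1.960 + 0.524) / 0.2877 = 2.484 / 0.2877 = 8.634.
n = 8.634² + 3 = 74.55 + 3 = 77.5.
Round up.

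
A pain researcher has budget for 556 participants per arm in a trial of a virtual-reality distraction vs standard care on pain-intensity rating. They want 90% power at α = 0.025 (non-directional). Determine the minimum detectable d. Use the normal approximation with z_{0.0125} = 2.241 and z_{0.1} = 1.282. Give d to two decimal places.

d_min ≈ 0.21

For two independent groups of n = 556 each: d_min = (z_{α/2} + z_β)·√(2/n).
z-sum = 2.241 + 1.282 = 3.523.
d_min = 3.523 × √(2/556) = 3.523 × 0.0600 = 0.211.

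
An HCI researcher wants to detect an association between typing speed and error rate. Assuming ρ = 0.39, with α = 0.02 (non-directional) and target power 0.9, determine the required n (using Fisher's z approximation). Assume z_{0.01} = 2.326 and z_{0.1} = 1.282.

n = 80

Fisher's z: C = ½·ln((1+r)/(1−r)) = ½·ln(2.2787) = 0.4118.
n = ((z_{α/2} + z_β)/C)² + 3.
(2.326 + 1.282) / 0.4118 = 3.608 / 0.4118 = 8.762.
n = 8.762² + 3 = 76.76 + 3 = 79.8.
Round up.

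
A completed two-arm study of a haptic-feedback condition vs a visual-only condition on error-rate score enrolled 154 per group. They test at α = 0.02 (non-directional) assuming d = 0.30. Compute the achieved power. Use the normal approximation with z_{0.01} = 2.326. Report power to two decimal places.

For two equal groups, power = Φ(d·√(n/2) − z_{α/2}).
d·√(n/2) = 0.30 × √(154/2) = 0.30 × 8.775 = 2.632.
z_β = 2.632 − 2.326 = 0.306.
Power = Φ(0.306) = 0.620.

power ≈ 0.62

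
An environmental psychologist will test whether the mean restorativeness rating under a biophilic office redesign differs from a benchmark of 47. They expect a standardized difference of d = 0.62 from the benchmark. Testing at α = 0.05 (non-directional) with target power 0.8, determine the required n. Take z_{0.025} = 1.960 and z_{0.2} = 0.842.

n = 21

For a one-sample test: n = ((z_{α/2} + z_β) / d)².
z_{α/2} + z_β = 1.960 + 0.842 = 2.802.
n = (2.802 / 0.62)² = 4.519² = 20.42.
Round up.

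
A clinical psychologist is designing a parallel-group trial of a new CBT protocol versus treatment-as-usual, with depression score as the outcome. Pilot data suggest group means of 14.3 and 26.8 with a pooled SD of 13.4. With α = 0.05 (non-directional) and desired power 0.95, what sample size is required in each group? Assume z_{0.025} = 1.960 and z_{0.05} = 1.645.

n = 30 per group

Cohen's d = |M₁ − M₂| / SD_pooled = |14.3 − 26.8| / 13.4 = 12.5 / 13.4 = 0.933.
For two independent groups with equal n: n = 2·((z_{α/2} + z_β) / d)².
z_{α/2} + z_β = 1.960 + 1.645 = 3.605.
n = 2 × (3.605 / 0.933)² = 2 × 3.864² = 2 × 14.93 = 29.9.
Round up to the next whole participant.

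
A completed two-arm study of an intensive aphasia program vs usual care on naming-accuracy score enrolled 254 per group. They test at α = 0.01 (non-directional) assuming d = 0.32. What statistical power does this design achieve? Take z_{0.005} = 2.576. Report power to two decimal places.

For two equal groups, power = Φ(d·√(n/2) − z_{α/2}).
d·√(n/2) = 0.32 × √(254/2) = 0.32 × 11.269 = 3.606.
z_β = 3.606 − 2.576 = 1.030.
Power = Φ(1.030) = 0.849.

power ≈ 0.85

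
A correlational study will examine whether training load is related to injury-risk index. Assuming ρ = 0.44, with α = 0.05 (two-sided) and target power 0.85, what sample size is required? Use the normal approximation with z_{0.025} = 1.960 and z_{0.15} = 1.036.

n = 44

Fisher's z: C = ½·ln((1+r)/(1−r)) = ½·ln(2.5714) = 0.4722.
n = ((z_{α/2} + z_β)/C)² + 3.
(1.960 + 1.036) / 0.4722 = 2.996 / 0.4722 = 6.345.
n = 6.345² + 3 = 40.26 + 3 = 43.3.
Round up.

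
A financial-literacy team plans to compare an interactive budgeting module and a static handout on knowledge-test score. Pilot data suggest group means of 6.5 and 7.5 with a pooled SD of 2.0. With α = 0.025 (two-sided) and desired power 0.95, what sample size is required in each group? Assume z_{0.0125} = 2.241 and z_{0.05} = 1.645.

Cohen's d = |M₁ − M₂| / SD_pooled = |6.5 − 7.5| / 2.0 = 1.0 / 2.0 = 0.500.
For two independent groups with equal n: n = 2·((z_{α/2} + z_β) / d)².
z_{α/2} + z_β = 2.241 + 1.645 = 3.886.
n = 2 × (3.886 / 0.500)² = 2 × 7.772² = 2 × 60.40 = 120.8.
Round up to the next whole participant.

n = 121 per group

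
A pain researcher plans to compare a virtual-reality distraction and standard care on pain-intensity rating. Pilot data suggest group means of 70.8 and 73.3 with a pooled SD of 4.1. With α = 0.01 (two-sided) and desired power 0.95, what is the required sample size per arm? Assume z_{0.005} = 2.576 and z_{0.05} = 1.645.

Cohen's d = |M₁ − M₂| / SD_pooled = |70.8 − 73.3| / 4.1 = 2.5 / 4.1 = 0.610.
For two independent groups with equal n: n = 2·((z_{α/2} + z_β) / d)².
z_{α/2} + z_β = 2.576 + 1.645 = 4.221.
n = 2 × (4.221 / 0.610)² = 2 × 6.920² = 2 × 47.88 = 95.8.
Round up to the next whole participant.

n = 96 per group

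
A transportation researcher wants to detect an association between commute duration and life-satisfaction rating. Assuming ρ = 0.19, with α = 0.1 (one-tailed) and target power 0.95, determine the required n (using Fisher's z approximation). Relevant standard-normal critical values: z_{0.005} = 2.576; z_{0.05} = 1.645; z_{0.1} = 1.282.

Fisher's z: C = ½·ln((1+r)/(1−r)) = ½·ln(1.4691) = 0.1923.
n = ((z_{α} + z_β)/C)² + 3.
(1.282 + 1.645) / 0.1923 = 2.927 / 0.1923 = 15.221.
n = 15.221² + 3 = 231.68 + 3 = 234.7.
Round up.

n = 235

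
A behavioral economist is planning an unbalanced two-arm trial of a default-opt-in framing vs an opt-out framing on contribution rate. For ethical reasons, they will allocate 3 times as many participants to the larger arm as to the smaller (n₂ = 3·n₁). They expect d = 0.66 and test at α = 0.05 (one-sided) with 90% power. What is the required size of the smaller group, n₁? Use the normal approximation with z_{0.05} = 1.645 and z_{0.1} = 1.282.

With allocation ratio k = n₂/n₁ = 3, Var(x̄₁−x̄₂) = σ²(1/n₁ + 1/(k·n₁)) = σ²·(k+1)/(k·n₁).
So n₁ = (1 + 1/k)·((z_{α} + z_β)/d)² = 1.333 × (2.927/0.66)².
n₁ = 1.333 × 19.67 = 26.2.
Round up: n₁ = 27, giving n₂ = 3 × 27 = 81.

n₁ = 27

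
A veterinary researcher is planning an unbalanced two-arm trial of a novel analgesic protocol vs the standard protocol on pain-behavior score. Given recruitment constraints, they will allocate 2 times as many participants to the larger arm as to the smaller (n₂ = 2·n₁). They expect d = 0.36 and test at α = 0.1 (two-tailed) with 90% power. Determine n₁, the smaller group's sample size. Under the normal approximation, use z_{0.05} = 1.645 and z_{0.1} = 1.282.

With allocation ratio k = n₂/n₁ = 2, Var(x̄₁−x̄₂) = σ²(1/n₁ + 1/(k·n₁)) = σ²·(k+1)/(k·n₁).
So n₁ = (1 + 1/k)·((z_{α/2} + z_β)/d)² = 1.500 × (2.927/0.36)².
n₁ = 1.500 × 66.11 = 99.2.
Round up: n₁ = 100, giving n₂ = 2 × 100 = 200.

n₁ = 100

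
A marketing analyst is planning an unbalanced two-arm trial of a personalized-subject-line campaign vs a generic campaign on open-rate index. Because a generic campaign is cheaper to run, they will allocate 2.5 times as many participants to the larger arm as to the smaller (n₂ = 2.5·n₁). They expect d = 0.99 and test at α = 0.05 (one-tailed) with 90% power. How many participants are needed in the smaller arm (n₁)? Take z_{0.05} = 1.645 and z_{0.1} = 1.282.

n₁ = 13

With allocation ratio k = n₂/n₁ = 2.5, Var(x̄₁−x̄₂) = σ²(1/n₁ + 1/(k·n₁)) = σ²·(k+1)/(k·n₁).
So n₁ = (1 + 1/k)·((z_{α} + z_β)/d)² = 1.400 × (2.927/0.99)².
n₁ = 1.400 × 8.74 = 12.2.
Round up: n₁ = 13, giving n₂ = ⌈2.5 × 13⌉ = ⌈32.5⌉ = 33.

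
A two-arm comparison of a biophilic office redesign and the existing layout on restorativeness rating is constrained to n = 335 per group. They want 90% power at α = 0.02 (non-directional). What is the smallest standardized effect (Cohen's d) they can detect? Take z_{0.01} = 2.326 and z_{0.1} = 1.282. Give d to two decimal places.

d_min ≈ 0.28

For two independent groups of n = 335 each: d_min = (z_{α/2} + z_β)·√(2/n).
z-sum = 2.326 + 1.282 = 3.608.
d_min = 3.608 × √(2/335) = 3.608 × 0.0773 = 0.279.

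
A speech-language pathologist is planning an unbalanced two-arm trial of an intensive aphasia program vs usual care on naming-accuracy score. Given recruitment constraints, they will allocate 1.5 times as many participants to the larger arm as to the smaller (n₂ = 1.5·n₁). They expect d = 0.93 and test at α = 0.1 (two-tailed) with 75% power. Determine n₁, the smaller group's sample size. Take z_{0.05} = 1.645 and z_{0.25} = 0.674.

With allocation ratio k = n₂/n₁ = 1.5, Var(x̄₁−x̄₂) = σ²(1/n₁ + 1/(k·n₁)) = σ²·(k+1)/(k·n₁).
So n₁ = (1 + 1/k)·((z_{α/2} + z_β)/d)² = 1.667 × (2.319/0.93)².
n₁ = 1.667 × 6.22 = 10.4.
Round up: n₁ = 11, giving n₂ = ⌈1.5 × 11⌉ = ⌈16.5⌉ = 17.

n₁ = 11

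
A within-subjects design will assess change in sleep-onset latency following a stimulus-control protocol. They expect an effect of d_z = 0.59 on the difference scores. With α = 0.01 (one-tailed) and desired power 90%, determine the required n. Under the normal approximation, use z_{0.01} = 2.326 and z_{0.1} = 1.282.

n = 38 pairs

For a paired (one-sample on differences) test: n = ((z_{α} + z_β) / d)².
z_{α} + z_β = 2.326 + 1.282 = 3.608.
n = (3.608 / 0.59)² = 6.115² = 37.40.
Round up.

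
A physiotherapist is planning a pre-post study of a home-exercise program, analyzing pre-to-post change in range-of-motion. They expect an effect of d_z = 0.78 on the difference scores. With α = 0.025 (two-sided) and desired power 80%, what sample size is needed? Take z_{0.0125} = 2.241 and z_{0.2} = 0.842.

n = 16 pairs

For a paired (one-sample on differences) test: n = ((z_{α/2} + z_β) / d)².
z_{α/2} + z_β = 2.241 + 0.842 = 3.083.
n = (3.083 / 0.78)² = 3.953² = 15.62.
Round up.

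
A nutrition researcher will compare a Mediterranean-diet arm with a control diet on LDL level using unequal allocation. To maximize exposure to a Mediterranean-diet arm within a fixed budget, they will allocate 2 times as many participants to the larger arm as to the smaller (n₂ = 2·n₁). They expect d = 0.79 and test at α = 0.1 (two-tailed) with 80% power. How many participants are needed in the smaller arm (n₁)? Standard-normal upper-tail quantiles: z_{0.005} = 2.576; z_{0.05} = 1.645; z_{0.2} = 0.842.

With allocation ratio k = n₂/n₁ = 2, Var(x̄₁−x̄₂) = σ²(1/n₁ + 1/(k·n₁)) = σ²·(k+1)/(k·n₁).
So n₁ = (1 + 1/k)·((z_{α/2} + z_β)/d)² = 1.500 × (2.487/0.79)².
n₁ = 1.500 × 9.91 = 14.9.
Round up: n₁ = 15, giving n₂ = 2 × 15 = 30.

n₁ = 15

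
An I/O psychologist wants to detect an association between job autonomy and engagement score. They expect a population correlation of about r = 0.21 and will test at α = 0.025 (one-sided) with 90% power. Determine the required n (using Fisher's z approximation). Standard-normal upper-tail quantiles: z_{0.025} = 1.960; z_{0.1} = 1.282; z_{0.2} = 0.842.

Fisher's z: C = ½·ln((1+r)/(1−r)) = ½·ln(1.5316) = 0.2132.
n = ((z_{α} + z_β)/C)² + 3.
(1.960 + 1.282) / 0.2132 = 3.242 / 0.2132 = 15.206.
n = 15.206² + 3 = 231.23 + 3 = 234.2.
Round up.

n = 235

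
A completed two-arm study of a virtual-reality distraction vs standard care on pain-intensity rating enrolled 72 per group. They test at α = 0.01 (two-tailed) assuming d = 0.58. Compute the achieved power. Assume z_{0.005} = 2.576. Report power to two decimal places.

power ≈ 0.82

For two equal groups, power = Φ(d·√(n/2) − z_{α/2}).
d·√(n/2) = 0.58 × √(72/2) = 0.58 × 6.000 = 3.480.
z_β = 3.480 − 2.576 = 0.904.
Power = Φ(0.904) = 0.817.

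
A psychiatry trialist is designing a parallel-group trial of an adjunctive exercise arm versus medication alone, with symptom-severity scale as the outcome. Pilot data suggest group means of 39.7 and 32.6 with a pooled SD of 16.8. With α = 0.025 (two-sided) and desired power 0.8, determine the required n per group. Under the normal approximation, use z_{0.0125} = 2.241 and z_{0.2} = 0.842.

Cohen's d = |M₁ − M₂| / SD_pooled = |39.7 − 32.6| / 16.8 = 7.1 / 16.8 = 0.423.
For two independent groups with equal n: n = 2·((z_{α/2} + z_β) / d)².
z_{α/2} + z_β = 2.241 + 0.842 = 3.083.
n = 2 × (3.083 / 0.423)² = 2 × 7.288² = 2 × 53.12 = 106.2.
Round up to the next whole participant.

n = 107 per group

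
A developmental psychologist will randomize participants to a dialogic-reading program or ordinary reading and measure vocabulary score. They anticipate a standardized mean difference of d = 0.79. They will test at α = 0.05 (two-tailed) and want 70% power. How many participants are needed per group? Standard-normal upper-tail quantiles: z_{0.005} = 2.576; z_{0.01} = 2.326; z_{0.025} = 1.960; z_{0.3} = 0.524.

n = 20 per group

For two independent groups with equal n: n = 2·((z_{α/2} + z_β) / d)².
z_{α/2} + z_β = 1.960 + 0.524 = 2.484.
n = 2 × (2.484 / 0.79)² = 2 × 3.144² = 2 × 9.89 = 19.8.
Round up to the next whole participant.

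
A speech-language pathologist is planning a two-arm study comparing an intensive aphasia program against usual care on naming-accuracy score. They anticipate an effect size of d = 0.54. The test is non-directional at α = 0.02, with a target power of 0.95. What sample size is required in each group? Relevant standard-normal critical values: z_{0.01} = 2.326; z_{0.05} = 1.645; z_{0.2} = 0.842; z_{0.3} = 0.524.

n = 109 per group

For two independent groups with equal n: n = 2·((z_{α/2} + z_β) / d)².
z_{α/2} + z_β = 2.326 + 1.645 = 3.971.
n = 2 × (3.971 / 0.54)² = 2 × 7.354² = 2 × 54.08 = 108.2.
Round up to the next whole participant.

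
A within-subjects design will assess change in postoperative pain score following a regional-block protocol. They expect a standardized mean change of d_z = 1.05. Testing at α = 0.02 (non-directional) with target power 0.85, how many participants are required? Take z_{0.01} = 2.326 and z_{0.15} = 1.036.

For a paired (one-sample on differences) test: n = ((z_{α/2} + z_β) / d)².
z_{α/2} + z_β = 2.326 + 1.036 = 3.362.
n = (3.362 / 1.05)² = 3.202² = 10.25.
Round up.

n = 11 pairs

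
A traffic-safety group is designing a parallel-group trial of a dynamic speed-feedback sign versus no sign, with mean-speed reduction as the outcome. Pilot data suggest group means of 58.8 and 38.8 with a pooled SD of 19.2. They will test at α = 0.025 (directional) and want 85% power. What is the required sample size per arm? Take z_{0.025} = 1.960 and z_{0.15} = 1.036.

n = 17 per group

Cohen's d = |M₁ − M₂| / SD_pooled = |58.8 − 38.8| / 19.2 = 20.0 / 19.2 = 1.042.
For two independent groups with equal n: n = 2·((z_{α} + z_β) / d)².
z_{α} + z_β = 1.960 + 1.036 = 2.996.
n = 2 × (2.996 / 1.042)² = 2 × 2.875² = 2 × 8.27 = 16.5.
Round up to the next whole participant.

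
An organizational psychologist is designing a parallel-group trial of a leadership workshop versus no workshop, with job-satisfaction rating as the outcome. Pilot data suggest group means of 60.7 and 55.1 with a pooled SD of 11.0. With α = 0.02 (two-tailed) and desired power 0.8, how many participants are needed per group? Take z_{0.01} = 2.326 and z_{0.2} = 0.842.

n = 78 per group

Cohen's d = |M₁ − M₂| / SD_pooled = |60.7 − 55.1| / 11.0 = 5.6 / 11.0 = 0.509.
For two independent groups with equal n: n = 2·((z_{α/2} + z_β) / d)².
z_{α/2} + z_β = 2.326 + 0.842 = 3.168.
n = 2 × (3.168 / 0.509)² = 2 × 6.224² = 2 × 38.74 = 77.5.
Round up to the next whole participant.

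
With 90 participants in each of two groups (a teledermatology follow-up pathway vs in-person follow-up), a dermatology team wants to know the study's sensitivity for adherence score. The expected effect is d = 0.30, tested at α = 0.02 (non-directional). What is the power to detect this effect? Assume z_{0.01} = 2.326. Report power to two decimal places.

power ≈ 0.38

For two equal groups, power = Φ(d·√(n/2) − z_{α/2}).
d·√(n/2) = 0.30 × √(90/2) = 0.30 × 6.708 = 2.012.
z_β = 2.012 − 2.326 = -0.314.
Power = Φ(-0.314) = 0.377.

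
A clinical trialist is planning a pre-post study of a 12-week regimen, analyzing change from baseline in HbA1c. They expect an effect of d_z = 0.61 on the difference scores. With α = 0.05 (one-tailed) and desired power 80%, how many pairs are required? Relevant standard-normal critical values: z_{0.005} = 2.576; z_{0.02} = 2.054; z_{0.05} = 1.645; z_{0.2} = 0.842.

n = 17 pairs

For a paired (one-sample on differences) test: n = ((z_{α} + z_β) / d)².
z_{α} + z_β = 1.645 + 0.842 = 2.487.
n = (2.487 / 0.61)² = 4.077² = 16.62.
Round up.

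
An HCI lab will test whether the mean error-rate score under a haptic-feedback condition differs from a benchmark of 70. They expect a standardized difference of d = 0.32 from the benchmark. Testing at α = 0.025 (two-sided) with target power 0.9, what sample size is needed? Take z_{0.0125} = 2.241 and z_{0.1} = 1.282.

For a one-sample test: n = ((z_{α/2} + z_β) / d)².
z_{α/2} + z_β = 2.241 + 1.282 = 3.523.
n = (3.523 / 0.32)² = 11.009² = 121.21.
Round up.

n = 122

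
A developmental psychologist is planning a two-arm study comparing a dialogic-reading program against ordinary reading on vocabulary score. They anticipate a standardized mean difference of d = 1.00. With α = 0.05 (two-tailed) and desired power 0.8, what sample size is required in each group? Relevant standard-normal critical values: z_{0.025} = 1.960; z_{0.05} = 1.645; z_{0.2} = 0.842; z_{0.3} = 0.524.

n = 16 per group

For two independent groups with equal n: n = 2·((z_{α/2} + z_β) / d)².
z_{α/2} + z_β = 1.960 + 0.842 = 2.802.
n = 2 × (2.802 / 1.00)² = 2 × 2.802² = 2 × 7.85 = 15.7.
Round up to the next whole participant.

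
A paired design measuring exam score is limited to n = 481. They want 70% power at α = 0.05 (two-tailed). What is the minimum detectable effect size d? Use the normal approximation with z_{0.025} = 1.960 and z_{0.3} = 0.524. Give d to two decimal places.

d_min ≈ 0.11

For a single sample (or paired design) of n = 481: d_min = (z_{α/2} + z_β)/√n.
z-sum = 1.960 + 0.524 = 2.484.
d_min = 2.484 / √481 = 2.484 / 21.932 = 0.113.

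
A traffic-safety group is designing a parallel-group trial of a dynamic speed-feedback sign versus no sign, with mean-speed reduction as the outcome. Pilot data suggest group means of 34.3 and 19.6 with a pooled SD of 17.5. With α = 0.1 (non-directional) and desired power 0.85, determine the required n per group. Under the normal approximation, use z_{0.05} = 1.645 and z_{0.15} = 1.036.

n = 21 per group

Cohen's d = |M₁ − M₂| / SD_pooled = |34.3 − 19.6| / 17.5 = 14.7 / 17.5 = 0.840.
For two independent groups with equal n: n = 2·((z_{α/2} + z_β) / d)².
z_{α/2} + z_β = 1.645 + 1.036 = 2.681.
n = 2 × (2.681 / 0.840)² = 2 × 3.192² = 2 × 10.19 = 20.4.
Round up to the next whole participant.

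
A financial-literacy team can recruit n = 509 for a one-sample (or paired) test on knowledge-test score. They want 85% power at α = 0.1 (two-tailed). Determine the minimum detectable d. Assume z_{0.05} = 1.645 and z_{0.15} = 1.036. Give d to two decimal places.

d_min ≈ 0.12

For a single sample (or paired design) of n = 509: d_min = (z_{α/2} + z_β)/√n.
z-sum = 1.645 + 1.036 = 2.681.
d_min = 2.681 / √509 = 2.681 / 22.561 = 0.119.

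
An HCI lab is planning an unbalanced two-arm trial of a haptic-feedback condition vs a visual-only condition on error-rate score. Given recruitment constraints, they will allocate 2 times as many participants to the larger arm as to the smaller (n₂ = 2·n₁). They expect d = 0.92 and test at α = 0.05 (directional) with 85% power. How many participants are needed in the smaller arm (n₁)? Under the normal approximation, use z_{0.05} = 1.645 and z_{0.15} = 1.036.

n₁ = 13

With allocation ratio k = n₂/n₁ = 2, Var(x̄₁−x̄₂) = σ²(1/n₁ + 1/(k·n₁)) = σ²·(k+1)/(k·n₁).
So n₁ = (1 + 1/k)·((z_{α} + z_β)/d)² = 1.500 × (2.681/0.92)².
n₁ = 1.500 × 8.49 = 12.7.
Round up: n₁ = 13, giving n₂ = 2 × 13 = 26.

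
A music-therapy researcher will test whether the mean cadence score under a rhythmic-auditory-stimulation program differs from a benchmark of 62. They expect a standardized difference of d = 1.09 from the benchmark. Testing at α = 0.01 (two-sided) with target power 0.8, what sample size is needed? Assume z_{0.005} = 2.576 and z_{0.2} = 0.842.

n = 10

For a one-sample test: n = ((z_{α/2} + z_β) / d)².
z_{α/2} + z_β = 2.576 + 0.842 = 3.418.
n = (3.418 / 1.09)² = 3.136² = 9.83.
Round up.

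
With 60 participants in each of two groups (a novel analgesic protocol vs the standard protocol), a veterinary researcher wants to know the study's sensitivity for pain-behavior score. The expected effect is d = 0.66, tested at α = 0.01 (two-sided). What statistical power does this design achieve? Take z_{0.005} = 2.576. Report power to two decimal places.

power ≈ 0.85

For two equal groups, power = Φ(d·√(n/2) − z_{α/2}).
d·√(n/2) = 0.66 × √(60/2) = 0.66 × 5.477 = 3.615.
z_β = 3.615 − 2.576 = 1.039.
Power = Φ(1.039) = 0.851.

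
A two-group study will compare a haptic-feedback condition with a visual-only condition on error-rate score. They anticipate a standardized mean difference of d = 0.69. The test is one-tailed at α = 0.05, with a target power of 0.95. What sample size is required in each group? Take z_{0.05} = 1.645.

For two independent groups with equal n: n = 2·((z_{α} + z_β) / d)².
z_{α} + z_β = 1.645 + 1.645 = 3.290.
n = 2 × (3.290 / 0.69)² = 2 × 4.768² = 2 × 22.73 = 45.5.
Round up to the next whole participant.

n = 46 per group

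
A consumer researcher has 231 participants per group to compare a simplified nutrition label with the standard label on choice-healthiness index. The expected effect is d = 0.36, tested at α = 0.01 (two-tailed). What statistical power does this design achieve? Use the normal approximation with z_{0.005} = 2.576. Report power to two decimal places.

power ≈ 0.90

For two equal groups, power = Φ(d·√(n/2) − z_{α/2}).
d·√(n/2) = 0.36 × √(231/2) = 0.36 × 10.747 = 3.869.
z_β = 3.869 − 2.576 = 1.293.
Power = Φ(1.293) = 0.902.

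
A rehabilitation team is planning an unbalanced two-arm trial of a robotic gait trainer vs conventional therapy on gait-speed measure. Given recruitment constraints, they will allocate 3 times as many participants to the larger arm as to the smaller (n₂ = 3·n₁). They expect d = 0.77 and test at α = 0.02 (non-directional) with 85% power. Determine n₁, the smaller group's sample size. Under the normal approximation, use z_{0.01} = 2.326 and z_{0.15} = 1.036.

n₁ = 26

With allocation ratio k = n₂/n₁ = 3, Var(x̄₁−x̄₂) = σ²(1/n₁ + 1/(k·n₁)) = σ²·(k+1)/(k·n₁).
So n₁ = (1 + 1/k)·((z_{α/2} + z_β)/d)² = 1.333 × (3.362/0.77)².
n₁ = 1.333 × 19.06 = 25.4.
Round up: n₁ = 26, giving n₂ = 3 × 26 = 78.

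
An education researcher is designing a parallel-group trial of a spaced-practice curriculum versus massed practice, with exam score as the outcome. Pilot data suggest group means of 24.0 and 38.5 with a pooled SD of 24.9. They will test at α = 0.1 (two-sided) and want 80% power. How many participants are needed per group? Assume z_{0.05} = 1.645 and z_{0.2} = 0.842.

n = 37 per group

Cohen's d = |M₁ − M₂| / SD_pooled = |24.0 − 38.5| / 24.9 = 14.5 / 24.9 = 0.582.
For two independent groups with equal n: n = 2·((z_{α/2} + z_β) / d)².
z_{α/2} + z_β = 1.645 + 0.842 = 2.487.
n = 2 × (2.487 / 0.582)² = 2 × 4.273² = 2 × 18.26 = 36.5.
Round up to the next whole participant.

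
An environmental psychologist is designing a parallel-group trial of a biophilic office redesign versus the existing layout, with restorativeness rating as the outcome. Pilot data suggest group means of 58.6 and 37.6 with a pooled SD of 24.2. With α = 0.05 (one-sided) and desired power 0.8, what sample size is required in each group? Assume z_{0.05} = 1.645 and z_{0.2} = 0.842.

Cohen's d = |M₁ − M₂| / SD_pooled = |58.6 − 37.6| / 24.2 = 21.0 / 24.2 = 0.868.
For two independent groups with equal n: n = 2·((z_{α} + z_β) / d)².
z_{α} + z_β = 1.645 + 0.842 = 2.487.
n = 2 × (2.487 / 0.868)² = 2 × 2.865² = 2 × 8.21 = 16.4.
Round up to the next whole participant.

n = 17 per group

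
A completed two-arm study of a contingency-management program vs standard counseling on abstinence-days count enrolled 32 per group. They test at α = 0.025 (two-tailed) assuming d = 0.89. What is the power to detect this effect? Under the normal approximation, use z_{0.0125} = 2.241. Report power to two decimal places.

For two equal groups, power = Φ(d·√(n/2) − z_{α/2}).
d·√(n/2) = 0.89 × √(32/2) = 0.89 × 4.000 = 3.560.
z_β = 3.560 − 2.241 = 1.319.
Power = Φ(1.319) = 0.906.

power ≈ 0.91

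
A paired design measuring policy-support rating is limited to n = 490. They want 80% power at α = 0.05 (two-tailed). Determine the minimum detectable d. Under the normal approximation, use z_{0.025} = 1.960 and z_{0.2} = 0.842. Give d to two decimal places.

d_min ≈ 0.13

For a single sample (or paired design) of n = 490: d_min = (z_{α/2} + z_β)/√n.
z-sum = 1.960 + 0.842 = 2.802.
d_min = 2.802 / √490 = 2.802 / 22.136 = 0.127.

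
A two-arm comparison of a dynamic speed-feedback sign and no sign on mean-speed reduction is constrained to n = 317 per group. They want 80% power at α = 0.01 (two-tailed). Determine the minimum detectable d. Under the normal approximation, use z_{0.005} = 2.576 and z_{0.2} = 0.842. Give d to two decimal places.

d_min ≈ 0.27

For two independent groups of n = 317 each: d_min = (z_{α/2} + z_β)·√(2/n).
z-sum = 2.576 + 0.842 = 3.418.
d_min = 3.418 × √(2/317) = 3.418 × 0.0794 = 0.271.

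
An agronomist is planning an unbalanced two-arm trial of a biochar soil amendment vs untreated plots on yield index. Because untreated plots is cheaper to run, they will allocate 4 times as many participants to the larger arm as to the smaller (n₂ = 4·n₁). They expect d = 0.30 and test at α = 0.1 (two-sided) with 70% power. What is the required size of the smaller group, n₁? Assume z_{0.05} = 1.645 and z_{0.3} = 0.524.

With allocation ratio k = n₂/n₁ = 4, Var(x̄₁−x̄₂) = σ²(1/n₁ + 1/(k·n₁)) = σ²·(k+1)/(k·n₁).
So n₁ = (1 + 1/k)·((z_{α/2} + z_β)/d)² = 1.250 × (2.169/0.30)².
n₁ = 1.250 × 52.27 = 65.3.
Round up: n₁ = 66, giving n₂ = 4 × 66 = 264.

n₁ = 66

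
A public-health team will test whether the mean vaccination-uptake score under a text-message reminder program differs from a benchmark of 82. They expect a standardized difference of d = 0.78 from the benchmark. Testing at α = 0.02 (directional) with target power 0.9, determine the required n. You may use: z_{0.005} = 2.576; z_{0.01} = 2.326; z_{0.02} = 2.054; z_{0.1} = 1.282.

For a one-sample test: n = ((z_{α} + z_β) / d)².
z_{α} + z_β = 2.054 + 1.282 = 3.336.
n = (3.336 / 0.78)² = 4.277² = 18.29.
Round up.

n = 19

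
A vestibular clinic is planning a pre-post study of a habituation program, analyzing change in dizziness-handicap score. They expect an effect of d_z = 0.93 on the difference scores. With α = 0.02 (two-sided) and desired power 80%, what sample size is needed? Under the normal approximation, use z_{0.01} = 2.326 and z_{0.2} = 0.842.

n = 12 pairs

For a paired (one-sample on differences) test: n = ((z_{α/2} + z_β) / d)².
z_{α/2} + z_β = 2.326 + 0.842 = 3.168.
n = (3.168 / 0.93)² = 3.406² = 11.60.
Round up.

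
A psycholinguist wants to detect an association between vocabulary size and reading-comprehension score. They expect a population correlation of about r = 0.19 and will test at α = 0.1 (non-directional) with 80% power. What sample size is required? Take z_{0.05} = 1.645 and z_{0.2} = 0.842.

Fisher's z: C = ½·ln((1+r)/(1−r)) = ½·ln(1.4691) = 0.1923.
n = ((z_{α/2} + z_β)/C)² + 3.
(1.645 + 0.842) / 0.1923 = 2.487 / 0.1923 = 12.933.
n = 12.933² + 3 = 167.26 + 3 = 170.3.
Round up.

n = 171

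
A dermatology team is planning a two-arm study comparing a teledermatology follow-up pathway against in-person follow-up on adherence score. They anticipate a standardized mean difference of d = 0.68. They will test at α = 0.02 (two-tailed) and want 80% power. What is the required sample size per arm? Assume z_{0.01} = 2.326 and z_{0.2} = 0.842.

n = 44 per group

For two independent groups with equal n: n = 2·((z_{α/2} + z_β) / d)².
z_{α/2} + z_β = 2.326 + 0.842 = 3.168.
n = 2 × (3.168 / 0.68)² = 2 × 4.659² = 2 × 21.70 = 43.4.
Round up to the next whole participant.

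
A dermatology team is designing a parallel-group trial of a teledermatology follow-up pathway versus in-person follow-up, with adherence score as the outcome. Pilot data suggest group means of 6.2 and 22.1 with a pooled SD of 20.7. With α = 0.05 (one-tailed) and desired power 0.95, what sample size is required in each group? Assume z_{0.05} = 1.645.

n = 37 per group

Cohen's d = |M₁ − M₂| / SD_pooled = |6.2 − 22.1| / 20.7 = 15.9 / 20.7 = 0.768.
For two independent groups with equal n: n = 2·((z_{α} + z_β) / d)².
z_{α} + z_β = 1.645 + 1.645 = 3.290.
n = 2 × (3.290 / 0.768)² = 2 × 4.284² = 2 × 18.35 = 36.7.
Round up to the next whole participant.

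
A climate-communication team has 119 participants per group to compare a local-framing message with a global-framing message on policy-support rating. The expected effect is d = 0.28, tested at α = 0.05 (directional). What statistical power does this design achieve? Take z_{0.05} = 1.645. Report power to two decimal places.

power ≈ 0.70

For two equal groups, power = Φ(d·√(n/2) − z_{α}).
d·√(n/2) = 0.28 × √(119/2) = 0.28 × 7.714 = 2.160.
z_β = 2.160 − 1.645 = 0.515.
Power = Φ(0.515) = 0.697.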